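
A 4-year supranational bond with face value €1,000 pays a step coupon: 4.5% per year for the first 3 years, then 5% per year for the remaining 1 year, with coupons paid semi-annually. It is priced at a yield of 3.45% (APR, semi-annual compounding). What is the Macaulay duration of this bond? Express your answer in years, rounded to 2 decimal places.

3.71 years

Periodic yield y = 0.01725. Discount each cash flow and weight by its period:
  t   CF        PV=CF/(1+0.01725)^t    t·PV
  1        22.50        22.1185        22.1185
  2        22.50        21.7434        43.4868
  3        22.50        21.3747        64.1240
  4        22.50        21.0122        84.0488
  5        22.50        20.6559       103.2795
  6        22.50        20.3056       121.8337
  7        25.00        22.1792       155.2545
  8     1,025.00       893.9275     7,151.4197
  Σ                  1,043.3169     7,745.5654
Price P = Σ PV = 1,043.3169.
Macaulay duration = Σ(t·PV) / P = 7,745.5654 / 1,043.3169 = 7.42398 half-year periods.
In years: 7.42398 / 2 = 3.71199 years.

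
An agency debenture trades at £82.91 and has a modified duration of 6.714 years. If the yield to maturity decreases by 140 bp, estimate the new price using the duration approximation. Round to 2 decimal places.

Duration approximation: ΔP/P ≈ -D_mod · Δy = -6.714 × (-0.014) = +0.093996.
New price ≈ 82.91 × (1 + 0.093996) = 90.70320836.

£90.70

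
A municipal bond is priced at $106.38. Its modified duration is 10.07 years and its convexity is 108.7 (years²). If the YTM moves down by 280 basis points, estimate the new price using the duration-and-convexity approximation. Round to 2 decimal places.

$140.91

Duration effect: -D_mod·Δy = -10.07 × (-0.028) = +0.281960
Convexity effect: ½·C·(Δy)² = 0.5 × 108.7 × (-0.028)² = +0.0426104
ΔP/P ≈ +0.281960 + 0.0426104 = +0.3245704
New price ≈ 106.38 × (1 + 0.3245704) = 140.907799152.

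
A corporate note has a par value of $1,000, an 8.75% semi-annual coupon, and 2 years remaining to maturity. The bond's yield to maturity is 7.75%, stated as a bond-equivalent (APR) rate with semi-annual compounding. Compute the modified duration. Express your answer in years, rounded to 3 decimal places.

Periodic yield y = 0.03875. First find Macaulay duration:
  t   CF        PV=CF/(1+0.03875)^t    t·PV
  1        43.75        42.1179        42.1179
  2        43.75        40.5467        81.0935
  3        43.75        39.0342       117.1025
  4     1,043.75       896.5042     3,586.0169
  Σ                  1,018.2031     3,826.3308
P = 1,018.2031; Macaulay duration = 3,826.3308 / 1,018.2031 = 3.75793 half-year periods = 1.87896 years.
Modified duration = D_Mac / (1 + y) = 1.87896 / 1.03875 = 1.80887 years.

1.809 years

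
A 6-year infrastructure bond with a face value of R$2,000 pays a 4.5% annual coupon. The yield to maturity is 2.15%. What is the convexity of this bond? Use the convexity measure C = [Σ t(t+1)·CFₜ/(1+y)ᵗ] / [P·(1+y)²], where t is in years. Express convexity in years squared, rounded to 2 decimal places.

35.19

With y = 0.0215:
  t   CF        PV=CF/(1+0.0215)^t    t·PV        t(t+1)·PV
  1        90.00        88.1057        88.1057         176.2115
  2        90.00        86.2513       172.5026         517.5079
  3        90.00        84.4360       253.3079       1,013.2314
  4        90.00        82.6588       330.6351       1,653.1757
  5        90.00        80.9190       404.5951       2,427.5708
  6     2,090.00     1,839.5689    11,037.4134      77,261.8941
  Σ                  2,261.9397    12,286.5599      83,049.5914
P = 2,261.9397.
Convexity = Σ t(t+1)·PV / [P·(1+y)²] = 83,049.5914 / (2,261.9397 × 1.043462) = 35.18680.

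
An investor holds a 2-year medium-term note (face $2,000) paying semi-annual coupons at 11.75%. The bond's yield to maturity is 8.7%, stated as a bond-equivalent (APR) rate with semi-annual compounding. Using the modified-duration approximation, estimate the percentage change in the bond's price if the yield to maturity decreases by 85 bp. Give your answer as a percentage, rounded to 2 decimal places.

+1.50%

Periodic yield y = 0.0435. Modified duration first:
  t   CF        PV=CF/(1+0.0435)^t    t·PV
  1       117.50       112.6018       112.6018
  2       117.50       107.9078       215.8157
  3       117.50       103.4095       310.2285
  4     2,117.50     1,785.8855     7,143.5419
  Σ                  2,109.8046     7,782.1879
P = 2,109.8046; D_Mac = 3.68858 half-year periods = 1.84429 yrs; D_mod = 1.84429/(1+0.0435) = 1.76741 yrs.
ΔP/P ≈ -D_mod · Δy = -1.76741 × (-0.0085) = +0.015023 = +1.5023%.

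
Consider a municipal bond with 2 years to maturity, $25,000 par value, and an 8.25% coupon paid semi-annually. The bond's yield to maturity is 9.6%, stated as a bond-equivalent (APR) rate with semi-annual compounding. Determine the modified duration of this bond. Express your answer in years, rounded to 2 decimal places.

Periodic yield y = 0.048. First find Macaulay duration:
  t   CF        PV=CF/(1+0.048)^t    t·PV
  1     1,031.25       984.0172       984.0172
  2     1,031.25       938.9477     1,877.8954
  3     1,031.25       895.9424     2,687.8273
  4    26,031.25    21,579.9231    86,319.6924
  Σ                 24,398.8304    91,869.4322
P = 24,398.8304; Macaulay duration = 91,869.4322 / 24,398.8304 = 3.76532 half-year periods = 1.88266 years.
Modified duration = D_Mac / (1 + y) = 1.88266 / 1.048 = 1.79643 years.

1.80 years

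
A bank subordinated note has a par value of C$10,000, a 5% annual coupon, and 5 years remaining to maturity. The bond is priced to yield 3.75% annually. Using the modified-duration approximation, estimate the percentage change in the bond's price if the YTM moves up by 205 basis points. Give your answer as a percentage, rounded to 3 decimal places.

-9.010%

Periodic yield y = 0.0375. Modified duration first:
  t   CF        PV=CF/(1+0.0375)^t    t·PV
  1       500.00       481.9277       481.9277
  2       500.00       464.5086       929.0173
  3       500.00       447.7192     1,343.1575
  4       500.00       431.5365     1,726.1462
  5    10,500.00     8,734.7157    43,673.5783
  Σ                 10,560.4077    48,153.8270
P = 10,560.4077; D_Mac = 4.55985 yrs; D_mod = 4.55985/(1+0.0375) = 4.39503 yrs.
ΔP/P ≈ -D_mod · Δy = -4.39503 × (+0.0205) = -0.090098 = -9.0098%.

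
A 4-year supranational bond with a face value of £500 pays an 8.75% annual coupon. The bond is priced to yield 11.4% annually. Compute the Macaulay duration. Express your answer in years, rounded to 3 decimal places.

Periodic yield y = 0.114. Discount each cash flow and weight by its year:
  t   CF        PV=CF/(1+0.114)^t    t·PV
  1        43.75        39.2729        39.2729
  2        43.75        35.2539        70.5079
  3        43.75        31.6463        94.9388
  4       543.75       353.0681     1,412.2725
  Σ                    459.2412     1,616.9921
Price P = Σ PV = 459.2412.
Macaulay duration = Σ(t·PV) / P = 1,616.9921 / 459.2412 = 3.52101 years.

3.521 years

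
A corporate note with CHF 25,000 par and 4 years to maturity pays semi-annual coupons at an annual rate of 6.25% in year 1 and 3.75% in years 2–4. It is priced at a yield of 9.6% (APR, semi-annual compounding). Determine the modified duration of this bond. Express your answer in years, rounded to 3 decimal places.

Periodic yield y = 0.048. First find Macaulay duration:
  t   CF        PV=CF/(1+0.048)^t    t·PV
  1       781.25       745.4676       745.4676
  2       781.25       711.3240     1,422.6480
  3       468.75       407.2466     1,221.7397
  4       468.75       388.5941     1,554.3762
  5       468.75       370.7959     1,853.9793
  6       468.75       353.8128     2,122.8770
  7       468.75       337.6077     2,363.2537
  8    25,468.75    17,503.1965   140,025.5723
  Σ                 20,818.0451   151,309.9137
P = 20,818.0451; Macaulay duration = 151,309.9137 / 20,818.0451 = 7.26821 half-year periods = 3.63410 years.
Modified duration = D_Mac / (1 + y) = 3.63410 / 1.048 = 3.46766 years.

3.468 years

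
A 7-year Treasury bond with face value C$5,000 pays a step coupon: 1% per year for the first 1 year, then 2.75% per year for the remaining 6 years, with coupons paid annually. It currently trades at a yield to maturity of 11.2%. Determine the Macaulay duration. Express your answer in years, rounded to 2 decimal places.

6.41 years

Periodic yield y = 0.112. Discount each cash flow and weight by its year:
  t   CF        PV=CF/(1+0.112)^t    t·PV
  1        50.00        44.9640        44.9640
  2       137.50       111.1970       222.3940
  3       137.50        99.9973       299.9919
  4       137.50        89.9256       359.7026
  5       137.50        80.8684       404.3419
  6       137.50        72.7234       436.3402
  7     5,137.50     2,443.5337    17,104.7356
  Σ                  2,943.2094    18,872.4702
Price P = Σ PV = 2,943.2094.
Macaulay duration = Σ(t·PV) / P = 18,872.4702 / 2,943.2094 = 6.41221 years.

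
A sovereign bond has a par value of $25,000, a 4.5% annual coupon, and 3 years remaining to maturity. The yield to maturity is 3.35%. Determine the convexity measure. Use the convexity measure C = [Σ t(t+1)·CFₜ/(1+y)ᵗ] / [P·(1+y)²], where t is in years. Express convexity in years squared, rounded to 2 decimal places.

10.61

With y = 0.0335:
  t   CF        PV=CF/(1+0.0335)^t    t·PV        t(t+1)·PV
  1     1,125.00     1,088.5341     1,088.5341       2,177.0682
  2     1,125.00     1,053.2502     2,106.5004       6,319.5013
  3    26,125.00    23,665.9998    70,997.9994     283,991.9974
  Σ                 25,807.7841    74,193.0339     292,488.5670
P = 25,807.7841.
Convexity = Σ t(t+1)·PV / [P·(1+y)²] = 292,488.5670 / (25,807.7841 × 1.068122) = 10.61053.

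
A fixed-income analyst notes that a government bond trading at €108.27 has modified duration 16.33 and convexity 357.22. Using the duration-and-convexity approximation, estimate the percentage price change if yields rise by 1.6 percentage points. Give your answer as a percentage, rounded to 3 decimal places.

-21.556%

Duration effect: -D_mod·Δy = -16.33 × (+0.016) = -0.261280
Convexity effect: ½·C·(Δy)² = 0.5 × 357.22 × (0.016)² = +0.04572416
ΔP/P ≈ -0.261280 + 0.04572416 = -0.21555584
= -21.555584%.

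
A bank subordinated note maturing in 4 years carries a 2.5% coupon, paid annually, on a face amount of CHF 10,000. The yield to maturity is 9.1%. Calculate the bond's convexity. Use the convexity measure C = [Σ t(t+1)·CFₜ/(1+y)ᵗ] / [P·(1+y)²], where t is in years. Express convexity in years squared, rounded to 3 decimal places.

15.884

With y = 0.091:
  t   CF        PV=CF/(1+0.091)^t    t·PV        t(t+1)·PV
  1       250.00       229.1476       229.1476         458.2951
  2       250.00       210.0344       420.0689       1,260.2066
  3       250.00       192.5155       577.5466       2,310.1863
  4    10,250.00     7,234.7722    28,939.0889     144,695.4446
  Σ                  7,866.4698    30,165.8519     148,724.1327
P = 7,866.4698.
Convexity = Σ t(t+1)·PV / [P·(1+y)²] = 148,724.1327 / (7,866.4698 × 1.190281) = 15.88371.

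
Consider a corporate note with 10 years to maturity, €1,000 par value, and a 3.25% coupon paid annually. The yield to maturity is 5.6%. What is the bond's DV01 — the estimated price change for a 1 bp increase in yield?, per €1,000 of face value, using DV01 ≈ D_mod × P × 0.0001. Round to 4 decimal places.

€0.6658

Periodic yield y = 0.056.
  t   CF        PV=CF/(1+0.056)^t    t·PV
  1        32.50        30.7765        30.7765
  2        32.50        29.1444        58.2889
  3        32.50        27.5989        82.7967
  4        32.50        26.1353       104.5412
  5        32.50        24.7493       123.7467
  6        32.50        23.4369       140.6213
  7        32.50        22.1940       155.3581
  8        32.50        21.0171       168.1365
  9        32.50        19.9025       179.1227
  10    1,032.50       598.7574     5,987.5738
  Σ                    823.7124     7,030.9624
P = 823.7124; D_Mac = 8.53570 yrs; D_mod = 8.08305 yrs.
DV01 ≈ 8.08305 × 823.7124 × 0.0001 = 0.665811.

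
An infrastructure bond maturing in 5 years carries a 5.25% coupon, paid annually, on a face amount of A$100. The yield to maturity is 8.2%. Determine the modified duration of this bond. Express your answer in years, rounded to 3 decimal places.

4.150 years

Periodic yield y = 0.082. First find Macaulay duration:
  t   CF        PV=CF/(1+0.082)^t    t·PV
  1         5.25         4.8521         4.8521
  2         5.25         4.4844         8.9688
  3         5.25         4.1446        12.4337
  4         5.25         3.8305        15.3218
  5       105.25        70.9718       354.8590
  Σ                     88.2833       396.4354
P = 88.2833; Macaulay duration = 396.4354 / 88.2833 = 4.49049 years.
Modified duration = D_Mac / (1 + y) = 4.49049 / 1.082 = 4.15018 years.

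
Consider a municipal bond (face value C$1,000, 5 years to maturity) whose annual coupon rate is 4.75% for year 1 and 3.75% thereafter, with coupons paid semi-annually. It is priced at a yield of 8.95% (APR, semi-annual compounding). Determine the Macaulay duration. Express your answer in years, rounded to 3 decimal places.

4.501 years

Periodic yield y = 0.04475. Discount each cash flow and weight by its period:
  t   CF        PV=CF/(1+0.04475)^t    t·PV
  1        23.75        22.7327        22.7327
  2        23.75        21.7590        43.5180
  3        18.75        16.4424        49.3271
  4        18.75        15.7381        62.9523
  5        18.75        15.0640        75.3198
  6        18.75        14.4187        86.5124
  7        18.75        13.8011        96.6079
  8        18.75        13.2100       105.6799
  9        18.75        12.6442       113.7974
  10    1,018.75       657.5728     6,575.7277
  Σ                    803.3829     7,232.1752
Price P = Σ PV = 803.3829.
Macaulay duration = Σ(t·PV) / P = 7,232.1752 / 803.3829 = 9.00215 half-year periods.
In years: 9.00215 / 2 = 4.50108 years.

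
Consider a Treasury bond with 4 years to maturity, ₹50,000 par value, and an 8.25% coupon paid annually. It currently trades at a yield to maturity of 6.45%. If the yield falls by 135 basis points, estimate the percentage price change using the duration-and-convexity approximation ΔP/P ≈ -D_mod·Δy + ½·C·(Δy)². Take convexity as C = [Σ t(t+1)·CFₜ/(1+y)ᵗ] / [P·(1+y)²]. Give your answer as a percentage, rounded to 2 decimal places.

With y = 0.0645:
  t   CF        PV=CF/(1+0.0645)^t    t·PV        t(t+1)·PV
  1     4,125.00     3,875.0587     3,875.0587       7,750.1174
  2     4,125.00     3,640.2618     7,280.5237      21,841.5710
  3     4,125.00     3,419.6917    10,259.0751      41,036.3005
  4    54,125.00    42,151.7147   168,606.8589     843,034.2943
  Σ                 53,086.7270   190,021.5164     913,662.2832
P = 53,086.7270; D_Mac = 3.57945 yrs; D_mod = 3.36257 yrs; C = 15.18827.
Duration effect: -3.36257 × (-0.0135) = +0.045395
Convexity effect: 0.5 × 15.18827 × (-0.0135)² = +0.0013840
ΔP/P ≈ +0.045395 + 0.0013840 = +0.046779 = +4.6779%.

+4.68%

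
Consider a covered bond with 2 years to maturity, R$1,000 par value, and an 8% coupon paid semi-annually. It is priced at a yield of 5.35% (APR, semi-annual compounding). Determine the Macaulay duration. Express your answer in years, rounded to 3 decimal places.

Periodic yield y = 0.02675. Discount each cash flow and weight by its period:
  t   CF        PV=CF/(1+0.02675)^t    t·PV
  1        40.00        38.9579        38.9579
  2        40.00        37.9429        75.8858
  3        40.00        36.9544       110.8631
  4     1,040.00       935.7816     3,743.1263
  Σ                  1,049.6367     3,968.8331
Price P = Σ PV = 1,049.6367.
Macaulay duration = Σ(t·PV) / P = 3,968.8331 / 1,049.6367 = 3.78115 half-year periods.
In years: 3.78115 / 2 = 1.89057 years.

1.891 years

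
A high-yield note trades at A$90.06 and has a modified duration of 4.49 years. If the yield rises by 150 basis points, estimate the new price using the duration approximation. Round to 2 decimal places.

A$83.99

Duration approximation: ΔP/P ≈ -D_mod · Δy = -4.49 × (+0.015) = -0.067350.
New price ≈ 90.06 × (1 - 0.067350) = 83.994459.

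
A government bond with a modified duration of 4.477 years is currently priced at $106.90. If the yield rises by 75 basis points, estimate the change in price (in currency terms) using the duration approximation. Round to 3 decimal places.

-$3.589

Duration approximation: ΔP/P ≈ -D_mod · Δy = -4.477 × (+0.0075) = -0.0335775.
ΔP ≈ 106.90 × (-0.0335775) = -3.58943475.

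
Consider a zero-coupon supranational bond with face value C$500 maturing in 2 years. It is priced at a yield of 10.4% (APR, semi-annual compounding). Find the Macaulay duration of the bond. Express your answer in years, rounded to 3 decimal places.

A zero-coupon bond has a single cash flow at maturity, so its Macaulay duration equals its maturity: 2 years.
(Equivalently: 4 semi-annual periods ÷ 2 = 2 years.)

2.000 years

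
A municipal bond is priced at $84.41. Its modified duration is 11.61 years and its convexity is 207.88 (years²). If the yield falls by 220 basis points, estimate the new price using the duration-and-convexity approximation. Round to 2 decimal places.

Duration effect: -D_mod·Δy = -11.61 × (-0.022) = +0.255420
Convexity effect: ½·C·(Δy)² = 0.5 × 207.88 × (-0.022)² = +0.05030696
ΔP/P ≈ +0.255420 + 0.05030696 = +0.30572696
New price ≈ 84.41 × (1 + 0.30572696) = 110.2164126936.

$110.22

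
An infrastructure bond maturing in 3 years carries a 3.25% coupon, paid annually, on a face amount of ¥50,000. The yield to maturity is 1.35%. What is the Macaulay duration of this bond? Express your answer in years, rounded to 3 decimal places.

Periodic yield y = 0.0135. Discount each cash flow and weight by its year:
  t   CF        PV=CF/(1+0.0135)^t    t·PV
  1     1,625.00     1,603.3547     1,603.3547
  2     1,625.00     1,581.9977     3,163.9955
  3    51,625.00    49,589.3945   148,768.1835
  Σ                 52,774.7470   153,535.5337
Price P = Σ PV = 52,774.7470.
Macaulay duration = Σ(t·PV) / P = 153,535.5337 / 52,774.7470 = 2.90926 years.

2.909 years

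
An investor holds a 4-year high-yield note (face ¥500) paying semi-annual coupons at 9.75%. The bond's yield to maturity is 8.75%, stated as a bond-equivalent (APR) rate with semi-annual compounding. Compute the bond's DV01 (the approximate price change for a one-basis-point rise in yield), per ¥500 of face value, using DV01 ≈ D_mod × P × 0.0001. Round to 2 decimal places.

¥0.17

Periodic yield y = 0.04375.
  t   CF        PV=CF/(1+0.04375)^t    t·PV
  1       24.375        23.3533        23.3533
  2       24.375        22.3744        44.7488
  3       24.375        21.4366        64.3097
  4       24.375        20.5380        82.1521
  5       24.375        19.6771        98.3857
  6       24.375        18.8524       113.1142
  7       24.375        18.0621       126.4350
  8      524.375       372.2803     2,978.2425
  Σ                    516.5743     3,530.7413
P = 516.5743; D_Mac = 6.83492 half-year periods = 3.41746 yrs; D_mod = 3.27421 yrs.
DV01 ≈ 3.27421 × 516.5743 × 0.0001 = 0.169137.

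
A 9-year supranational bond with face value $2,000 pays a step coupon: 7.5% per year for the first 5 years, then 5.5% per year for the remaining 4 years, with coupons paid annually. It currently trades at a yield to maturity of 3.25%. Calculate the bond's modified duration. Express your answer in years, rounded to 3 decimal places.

Periodic yield y = 0.0325. First find Macaulay duration:
  t   CF        PV=CF/(1+0.0325)^t    t·PV
  1       150.00       145.2785       145.2785
  2       150.00       140.7055       281.4110
  3       150.00       136.2765       408.8296
  4       150.00       131.9870       527.9478
  5       150.00       127.8324       639.1620
  6       110.00        90.7930       544.7579
  7       110.00        87.9351       615.5457
  8       110.00        85.1672       681.3373
  9     2,110.00     1,582.2384    14,240.1453
  Σ                  2,528.2135    18,084.4153
P = 2,528.2135; Macaulay duration = 18,084.4153 / 2,528.2135 = 7.15304 years.
Modified duration = D_Mac / (1 + y) = 7.15304 / 1.0325 = 6.92788 years.

6.928 years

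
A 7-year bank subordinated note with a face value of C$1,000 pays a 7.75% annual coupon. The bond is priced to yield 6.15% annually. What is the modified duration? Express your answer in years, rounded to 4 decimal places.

Periodic yield y = 0.0615. First find Macaulay duration:
  t   CF        PV=CF/(1+0.0615)^t    t·PV
  1        77.50        73.0099        73.0099
  2        77.50        68.7799       137.5599
  3        77.50        64.7950       194.3851
  4        77.50        61.0410       244.1640
  5        77.50        57.5045       287.5224
  6        77.50        54.1729       325.0371
  7     1,077.50       709.5407     4,966.7846
  Σ                  1,088.8439     6,228.4631
P = 1,088.8439; Macaulay duration = 6,228.4631 / 1,088.8439 = 5.72025 years.
Modified duration = D_Mac / (1 + y) = 5.72025 / 1.0615 = 5.38884 years.

5.3888 years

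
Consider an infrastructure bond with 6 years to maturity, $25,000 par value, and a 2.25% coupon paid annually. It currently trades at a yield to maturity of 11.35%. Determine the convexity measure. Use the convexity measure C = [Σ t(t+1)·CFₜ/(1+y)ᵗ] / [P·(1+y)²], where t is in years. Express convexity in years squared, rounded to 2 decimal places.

With y = 0.1135:
  t   CF        PV=CF/(1+0.1135)^t    t·PV        t(t+1)·PV
  1       562.50       505.1639       505.1639       1,010.3278
  2       562.50       453.6721       907.3442       2,722.0327
  3       562.50       407.4289     1,222.2868       4,889.1472
  4       562.50       365.8994     1,463.5974       7,317.9871
  5       562.50       328.6029     1,643.0146       9,858.0876
  6    25,562.50    13,411.0258    80,466.1546     563,263.0825
  Σ                 15,471.7930    86,207.5616     589,060.6648
P = 15,471.7930.
Convexity = Σ t(t+1)·PV / [P·(1+y)²] = 589,060.6648 / (15,471.7930 × 1.239882) = 30.70711.

30.71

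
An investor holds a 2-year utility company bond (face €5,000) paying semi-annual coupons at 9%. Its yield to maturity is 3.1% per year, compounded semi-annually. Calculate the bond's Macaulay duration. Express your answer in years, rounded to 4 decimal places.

1.8818 years

Periodic yield y = 0.0155. Discount each cash flow and weight by its period:
  t   CF        PV=CF/(1+0.0155)^t    t·PV
  1       225.00       221.5657       221.5657
  2       225.00       218.1839       436.3678
  3       225.00       214.8536       644.5609
  4     5,225.00     4,913.2242    19,652.8969
  Σ                  5,567.8275    20,955.3913
Price P = Σ PV = 5,567.8275.
Macaulay duration = Σ(t·PV) / P = 20,955.3913 / 5,567.8275 = 3.76366 half-year periods.
In years: 3.76366 / 2 = 1.88183 years.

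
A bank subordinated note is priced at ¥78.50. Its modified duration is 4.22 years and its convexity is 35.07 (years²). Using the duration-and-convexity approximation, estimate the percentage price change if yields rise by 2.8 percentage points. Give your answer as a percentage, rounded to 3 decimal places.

Duration effect: -D_mod·Δy = -4.22 × (+0.028) = -0.118160
Convexity effect: ½·C·(Δy)² = 0.5 × 35.07 × (0.028)² = +0.01374744
ΔP/P ≈ -0.118160 + 0.01374744 = -0.10441256
= -10.441256%.

-10.441%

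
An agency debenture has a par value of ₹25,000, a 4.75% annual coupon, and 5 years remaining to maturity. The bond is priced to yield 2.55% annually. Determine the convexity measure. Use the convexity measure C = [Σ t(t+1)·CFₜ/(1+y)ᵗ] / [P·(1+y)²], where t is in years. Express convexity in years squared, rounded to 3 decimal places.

25.418

With y = 0.0255:
  t   CF        PV=CF/(1+0.0255)^t    t·PV        t(t+1)·PV
  1     1,187.50     1,157.9717     1,157.9717       2,315.9434
  2     1,187.50     1,129.1777     2,258.3554       6,775.0661
  3     1,187.50     1,101.0996     3,303.2989      13,213.1958
  4     1,187.50     1,073.7198     4,294.8792      21,474.3959
  5    26,187.50    23,089.5632   115,447.8159     692,686.8954
  Σ                 27,551.5320   126,462.3211     736,465.4966
P = 27,551.5320.
Convexity = Σ t(t+1)·PV / [P·(1+y)²] = 736,465.4966 / (27,551.5320 × 1.051650) = 25.41765.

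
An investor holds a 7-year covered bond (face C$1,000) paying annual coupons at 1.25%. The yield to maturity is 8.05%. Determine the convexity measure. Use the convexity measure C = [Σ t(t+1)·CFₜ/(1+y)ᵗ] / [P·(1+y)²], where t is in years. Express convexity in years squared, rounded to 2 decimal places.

With y = 0.0805:
  t   CF        PV=CF/(1+0.0805)^t    t·PV        t(t+1)·PV
  1        12.50        11.5687        11.5687          23.1374
  2        12.50        10.7068        21.4136          64.2409
  3        12.50         9.9091        29.7274         118.9096
  4        12.50         9.1709        36.6835         183.4176
  5        12.50         8.4876        42.4381         254.6287
  6        12.50         7.8553        47.1316         329.9215
  7     1,012.50       588.8730     4,122.1109      32,976.8873
  Σ                    646.5714     4,311.0740      33,951.1431
P = 646.5714.
Convexity = Σ t(t+1)·PV / [P·(1+y)²] = 33,951.1431 / (646.5714 × 1.167480) = 44.97678.

44.98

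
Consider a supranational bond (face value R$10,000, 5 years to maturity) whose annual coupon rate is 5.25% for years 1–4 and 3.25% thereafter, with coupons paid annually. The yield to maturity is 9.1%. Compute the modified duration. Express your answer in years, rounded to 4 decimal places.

4.0985 years

Periodic yield y = 0.091. First find Macaulay duration:
  t   CF        PV=CF/(1+0.091)^t    t·PV
  1       525.00       481.2099       481.2099
  2       525.00       441.0723       882.1446
  3       525.00       404.2826     1,212.8478
  4       525.00       370.5615     1,482.2460
  5    10,325.00     6,679.8438    33,399.2190
  Σ                  8,376.9701    37,457.6674
P = 8,376.9701; Macaulay duration = 37,457.6674 / 8,376.9701 = 4.47151 years.
Modified duration = D_Mac / (1 + y) = 4.47151 / 1.091 = 4.09854 years.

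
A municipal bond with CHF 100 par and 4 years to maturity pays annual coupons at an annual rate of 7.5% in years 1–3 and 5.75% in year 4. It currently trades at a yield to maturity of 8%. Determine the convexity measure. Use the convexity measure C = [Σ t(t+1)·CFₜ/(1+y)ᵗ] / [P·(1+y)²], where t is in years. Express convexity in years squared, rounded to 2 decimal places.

With y = 0.08:
  t   CF        PV=CF/(1+0.08)^t    t·PV        t(t+1)·PV
  1         7.50         6.9444         6.9444          13.8889
  2         7.50         6.4300        12.8601          38.5802
  3         7.50         5.9537        17.8612          71.4449
  4       105.75        77.7294       310.9176       1,554.5881
  Σ                     97.0576       348.5834       1,678.5022
P = 97.0576.
Convexity = Σ t(t+1)·PV / [P·(1+y)²] = 1,678.5022 / (97.0576 × 1.166400) = 14.82671.

14.83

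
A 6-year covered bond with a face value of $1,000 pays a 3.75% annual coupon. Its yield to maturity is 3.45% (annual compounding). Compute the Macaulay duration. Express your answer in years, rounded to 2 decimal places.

Periodic yield y = 0.0345. Discount each cash flow and weight by its year:
  t   CF        PV=CF/(1+0.0345)^t    t·PV
  1        37.50        36.2494        36.2494
  2        37.50        35.0405        70.0810
  3        37.50        33.8719       101.6158
  4        37.50        32.7423       130.9692
  5        37.50        31.6504       158.2519
  6     1,037.50       846.4575     5,078.7447
  Σ                  1,016.0119     5,575.9120
Price P = Σ PV = 1,016.0119.
Macaulay duration = Σ(t·PV) / P = 5,575.9120 / 1,016.0119 = 5.48804 years.

5.49 years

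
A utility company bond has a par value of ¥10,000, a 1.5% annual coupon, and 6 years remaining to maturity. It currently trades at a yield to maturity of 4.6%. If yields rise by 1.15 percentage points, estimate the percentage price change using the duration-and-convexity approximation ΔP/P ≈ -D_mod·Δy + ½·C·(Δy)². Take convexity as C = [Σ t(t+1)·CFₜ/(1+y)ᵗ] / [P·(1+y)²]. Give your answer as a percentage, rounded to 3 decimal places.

With y = 0.046:
  t   CF        PV=CF/(1+0.046)^t    t·PV        t(t+1)·PV
  1       150.00       143.4034       143.4034         286.8069
  2       150.00       137.0970       274.1940         822.5819
  3       150.00       131.0679       393.2036       1,572.8143
  4       150.00       125.3039       501.2155       2,506.0776
  5       150.00       119.7934       598.9669       3,593.8015
  6    10,150.00     7,749.5402    46,497.2412     325,480.6881
  Σ                  8,406.2057    48,408.2246     334,262.7703
P = 8,406.2057; D_Mac = 5.75863 yrs; D_mod = 5.50538 yrs; C = 36.34332.
Duration effect: -5.50538 × (+0.0115) = -0.063312
Convexity effect: 0.5 × 36.34332 × (0.0115)² = +0.0024032
ΔP/P ≈ -0.063312 + 0.0024032 = -0.060909 = -6.0909%.

-6.091%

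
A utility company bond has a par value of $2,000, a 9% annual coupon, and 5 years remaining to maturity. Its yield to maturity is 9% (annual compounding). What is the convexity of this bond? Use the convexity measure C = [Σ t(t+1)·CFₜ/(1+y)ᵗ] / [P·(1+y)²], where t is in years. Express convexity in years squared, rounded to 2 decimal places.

With y = 0.09:
  t   CF        PV=CF/(1+0.09)^t    t·PV        t(t+1)·PV
  1       180.00       165.1376       165.1376         330.2752
  2       180.00       151.5024       303.0048         909.0144
  3       180.00       138.9930       416.9791       1,667.9163
  4       180.00       127.5165       510.0662       2,550.3308
  5     2,180.00     1,416.8504     7,084.2521      42,505.5127
  Σ                  2,000.0000     8,479.4398      47,963.0494
P = 2,000.0000.
Convexity = Σ t(t+1)·PV / [P·(1+y)²] = 47,963.0494 / (2,000.0000 × 1.188100) = 20.18477.

20.18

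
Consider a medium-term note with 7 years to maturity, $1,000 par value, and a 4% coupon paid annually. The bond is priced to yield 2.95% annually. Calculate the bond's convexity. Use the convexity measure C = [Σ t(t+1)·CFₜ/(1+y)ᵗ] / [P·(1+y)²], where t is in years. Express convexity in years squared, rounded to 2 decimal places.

With y = 0.0295:
  t   CF        PV=CF/(1+0.0295)^t    t·PV        t(t+1)·PV
  1        40.00        38.8538        38.8538          77.7076
  2        40.00        37.7405        75.4809         226.4428
  3        40.00        36.6590       109.9771         439.9083
  4        40.00        35.6086       142.4343         712.1715
  5        40.00        34.5882       172.9411       1,037.6467
  6        40.00        33.5971       201.5826       1,411.0785
  7     1,040.00       848.4942     5,939.4595      47,515.6757
  Σ                  1,065.5414     6,680.7293      51,420.6311
P = 1,065.5414.
Convexity = Σ t(t+1)·PV / [P·(1+y)²] = 51,420.6311 / (1,065.5414 × 1.059870) = 45.53175.

45.53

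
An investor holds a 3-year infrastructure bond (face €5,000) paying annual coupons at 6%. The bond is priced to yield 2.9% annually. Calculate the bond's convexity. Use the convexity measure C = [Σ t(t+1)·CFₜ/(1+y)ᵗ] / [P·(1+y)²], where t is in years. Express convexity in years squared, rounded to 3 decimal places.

10.532

With y = 0.029:
  t   CF        PV=CF/(1+0.029)^t    t·PV        t(t+1)·PV
  1       300.00       291.5452       291.5452         583.0904
  2       300.00       283.3287       566.6573       1,699.9720
  3     5,300.00     4,864.4052    14,593.2156      58,372.8626
  Σ                  5,439.2791    15,451.4181      60,655.9249
P = 5,439.2791.
Convexity = Σ t(t+1)·PV / [P·(1+y)²] = 60,655.9249 / (5,439.2791 × 1.058841) = 10.53176.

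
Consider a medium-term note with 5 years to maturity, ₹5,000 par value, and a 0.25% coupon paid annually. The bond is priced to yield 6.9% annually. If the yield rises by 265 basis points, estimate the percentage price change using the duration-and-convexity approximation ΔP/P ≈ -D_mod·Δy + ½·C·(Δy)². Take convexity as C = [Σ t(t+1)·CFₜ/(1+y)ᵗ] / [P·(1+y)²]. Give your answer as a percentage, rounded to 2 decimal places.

-11.41%

With y = 0.069:
  t   CF        PV=CF/(1+0.069)^t    t·PV        t(t+1)·PV
  1        12.50        11.6932        11.6932          23.3863
  2        12.50        10.9384        21.8768          65.6305
  3        12.50        10.2324        30.6972         122.7886
  4        12.50         9.5719        38.2877         191.4385
  5     5,012.50     3,590.5904    17,952.9518     107,717.7106
  Σ                  3,633.0263    18,055.5066     108,120.9545
P = 3,633.0263; D_Mac = 4.96983 yrs; D_mod = 4.64904 yrs; C = 26.04269.
Duration effect: -4.64904 × (+0.0265) = -0.123200
Convexity effect: 0.5 × 26.04269 × (0.0265)² = +0.0091442
ΔP/P ≈ -0.123200 + 0.0091442 = -0.114055 = -11.4055%.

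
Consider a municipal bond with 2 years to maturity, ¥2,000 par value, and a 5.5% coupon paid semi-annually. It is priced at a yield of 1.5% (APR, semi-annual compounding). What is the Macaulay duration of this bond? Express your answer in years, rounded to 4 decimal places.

1.9245 years

Periodic yield y = 0.0075. Discount each cash flow and weight by its period:
  t   CF        PV=CF/(1+0.0075)^t    t·PV
  1        55.00        54.5906        54.5906
  2        55.00        54.1842       108.3684
  3        55.00        53.7808       161.3425
  4     2,055.00     1,994.4888     7,977.9553
  Σ                  2,157.0444     8,302.2567
Price P = Σ PV = 2,157.0444.
Macaulay duration = Σ(t·PV) / P = 8,302.2567 / 2,157.0444 = 3.84890 half-year periods.
In years: 3.84890 / 2 = 1.92445 years.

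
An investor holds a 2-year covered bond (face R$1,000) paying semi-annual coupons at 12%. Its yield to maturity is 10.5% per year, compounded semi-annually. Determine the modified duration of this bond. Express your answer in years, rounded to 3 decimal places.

1.747 years

Periodic yield y = 0.0525. First find Macaulay duration:
  t   CF        PV=CF/(1+0.0525)^t    t·PV
  1        60.00        57.0071        57.0071
  2        60.00        54.1635       108.3271
  3        60.00        51.4618       154.3854
  4     1,060.00       863.8084     3,455.2338
  Σ                  1,026.4409     3,774.9534
P = 1,026.4409; Macaulay duration = 3,774.9534 / 1,026.4409 = 3.67771 half-year periods = 1.83886 years.
Modified duration = D_Mac / (1 + y) = 1.83886 / 1.0525 = 1.74713 years.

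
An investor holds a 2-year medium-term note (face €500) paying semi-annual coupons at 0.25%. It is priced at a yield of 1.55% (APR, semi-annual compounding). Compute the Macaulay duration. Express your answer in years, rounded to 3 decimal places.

Periodic yield y = 0.00775. Discount each cash flow and weight by its period:
  t   CF        PV=CF/(1+0.00775)^t    t·PV
  1        0.625         0.6202         0.6202
  2        0.625         0.6154         1.2308
  3        0.625         0.6107         1.8321
  4      500.625       485.4017     1,941.6069
  Σ                    487.2480     1,945.2900
Price P = Σ PV = 487.2480.
Macaulay duration = Σ(t·PV) / P = 1,945.2900 / 487.2480 = 3.99240 half-year periods.
In years: 3.99240 / 2 = 1.99620 years.

1.996 years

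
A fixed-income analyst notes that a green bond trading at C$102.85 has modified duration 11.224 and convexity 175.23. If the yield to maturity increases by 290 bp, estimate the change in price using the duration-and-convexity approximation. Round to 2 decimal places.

-C$25.90

Duration effect: -D_mod·Δy = -11.224 × (+0.029) = -0.325496
Convexity effect: ½·C·(Δy)² = 0.5 × 175.23 × (0.029)² = +0.073684215
ΔP/P ≈ -0.325496 + 0.073684215 = -0.251811785
ΔP ≈ 102.85 × (-0.251811785) = -25.89884208725.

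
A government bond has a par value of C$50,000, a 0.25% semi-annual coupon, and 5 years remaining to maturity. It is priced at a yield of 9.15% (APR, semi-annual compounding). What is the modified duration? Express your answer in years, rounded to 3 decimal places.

Periodic yield y = 0.04575. First find Macaulay duration:
  t   CF        PV=CF/(1+0.04575)^t    t·PV
  1        62.50        59.7657        59.7657
  2        62.50        57.1511       114.3021
  3        62.50        54.6508       163.9524
  4        62.50        52.2599       209.0396
  5        62.50        49.9736       249.8680
  6        62.50        47.7873       286.7240
  7        62.50        45.6967       319.8769
  8        62.50        43.6975       349.5804
  9        62.50        41.7858       376.0726
  10   50,062.50    32,006.1769   320,061.7687
  Σ                 32,458.9454   322,190.9504
P = 32,458.9454; Macaulay duration = 322,190.9504 / 32,458.9454 = 9.92611 half-year periods = 4.96305 years.
Modified duration = D_Mac / (1 + y) = 4.96305 / 1.04575 = 4.74593 years.

4.746 years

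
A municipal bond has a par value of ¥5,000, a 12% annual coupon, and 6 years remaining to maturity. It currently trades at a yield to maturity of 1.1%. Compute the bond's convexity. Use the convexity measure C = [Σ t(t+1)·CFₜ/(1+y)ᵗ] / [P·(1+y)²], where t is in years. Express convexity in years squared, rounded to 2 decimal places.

With y = 0.011:
  t   CF        PV=CF/(1+0.011)^t    t·PV        t(t+1)·PV
  1       600.00       593.4718       593.4718       1,186.9436
  2       600.00       587.0146     1,174.0293       3,522.0879
  3       600.00       580.6277     1,741.8832       6,967.5329
  4       600.00       574.3103     2,297.2413      11,486.2066
  5       600.00       568.0617     2,840.3083      17,041.8496
  6     5,600.00     5,244.2223    31,465.3338     220,257.3369
  Σ                  8,147.7085    40,112.2678     260,461.9575
P = 8,147.7085.
Convexity = Σ t(t+1)·PV / [P·(1+y)²] = 260,461.9575 / (8,147.7085 × 1.022121) = 31.27566.

31.28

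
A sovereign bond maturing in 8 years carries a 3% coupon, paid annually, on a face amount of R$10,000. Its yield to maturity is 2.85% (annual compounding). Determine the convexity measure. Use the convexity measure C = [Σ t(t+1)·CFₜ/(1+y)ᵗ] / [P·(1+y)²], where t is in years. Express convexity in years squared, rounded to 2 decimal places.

59.45

With y = 0.0285:
  t   CF        PV=CF/(1+0.0285)^t    t·PV        t(t+1)·PV
  1       300.00       291.6869       291.6869         583.3738
  2       300.00       283.6042       567.2084       1,701.6252
  3       300.00       275.7455       827.2364       3,308.9455
  4       300.00       268.1045     1,072.4179       5,362.0896
  5       300.00       260.6752     1,303.3762       7,820.2571
  6       300.00       253.4519     1,520.7111      10,644.9780
  7       300.00       246.4286     1,725.0005      13,800.0039
  8    10,300.00     8,226.2680    65,810.1444     592,291.2992
  Σ                 10,105.9648    73,117.7818     635,512.5724
P = 10,105.9648.
Convexity = Σ t(t+1)·PV / [P·(1+y)²] = 635,512.5724 / (10,105.9648 × 1.057812) = 59.44807.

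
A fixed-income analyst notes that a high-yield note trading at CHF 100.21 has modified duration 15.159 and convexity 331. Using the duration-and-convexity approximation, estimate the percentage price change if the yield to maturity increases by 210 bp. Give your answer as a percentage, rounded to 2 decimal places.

Duration effect: -D_mod·Δy = -15.159 × (+0.021) = -0.318339
Convexity effect: ½·C·(Δy)² = 0.5 × 331 × (0.021)² = +0.0729855
ΔP/P ≈ -0.318339 + 0.0729855 = -0.2453535
= -24.53535%.

-24.54%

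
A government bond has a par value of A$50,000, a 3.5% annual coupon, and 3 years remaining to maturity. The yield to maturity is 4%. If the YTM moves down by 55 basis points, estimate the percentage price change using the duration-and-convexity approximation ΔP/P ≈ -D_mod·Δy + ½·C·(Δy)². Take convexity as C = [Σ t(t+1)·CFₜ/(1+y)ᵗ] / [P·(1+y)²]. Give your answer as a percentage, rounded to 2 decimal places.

With y = 0.04:
  t   CF        PV=CF/(1+0.04)^t    t·PV        t(t+1)·PV
  1     1,750.00     1,682.6923     1,682.6923       3,365.3846
  2     1,750.00     1,617.9734     3,235.9467       9,707.8402
  3    51,750.00    46,005.5616   138,016.6847     552,066.7387
  Σ                 49,306.2272   142,935.3237     565,139.9636
P = 49,306.2272; D_Mac = 2.89893 yrs; D_mod = 2.78743 yrs; C = 10.59711.
Duration effect: -2.78743 × (-0.0055) = +0.015331
Convexity effect: 0.5 × 10.59711 × (-0.0055)² = +0.0001603
ΔP/P ≈ +0.015331 + 0.0001603 = +0.015491 = +1.5491%.

+1.55%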